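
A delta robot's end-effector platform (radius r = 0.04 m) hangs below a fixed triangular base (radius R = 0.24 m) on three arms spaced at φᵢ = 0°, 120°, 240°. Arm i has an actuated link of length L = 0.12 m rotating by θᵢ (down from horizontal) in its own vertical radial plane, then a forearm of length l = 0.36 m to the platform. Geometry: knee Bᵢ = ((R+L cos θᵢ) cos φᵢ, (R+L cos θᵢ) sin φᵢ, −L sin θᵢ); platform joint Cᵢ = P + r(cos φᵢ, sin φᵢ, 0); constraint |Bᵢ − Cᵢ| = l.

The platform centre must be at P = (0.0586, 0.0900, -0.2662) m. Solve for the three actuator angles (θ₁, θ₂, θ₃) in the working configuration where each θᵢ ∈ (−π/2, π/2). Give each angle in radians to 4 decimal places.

θ₁ = 0.2618, θ₂ = 0.3494, θ₃ = 1.3960

φ1=0.0° → target in arm frame (0.0586, 0.0900)
  A cos θ + B sin θ = C:  0.1414·cos θ + -0.2662·sin θ = 0.0677
  γ=atan2(-0.2662,0.1414)=-1.0825;  ψ=arccos(0.2245)=1.3443;  θ1=γ+ψ≈0.2618
φ2=120.0° → target in arm frame (0.0486, -0.0957)
  A=0.1514, B=-0.2662, C=(l²−L²−A²−y'²−z²)/(2L)=0.0511
  γ=atan2(-0.2662,0.1514)=-1.0538;  ψ=arccos(0.1668)=1.4032;  θ2=γ+ψ≈0.3494
arm 3 (φ=240.0°): x'=-0.1072, y'=0.0057
  e−x'=0.3072;  (l²−L²−(e−x')²−y'²−z²)/2L = -0.2087
  θ3 = atan2(B,A) + arccos(C/0.4065) = 1.3960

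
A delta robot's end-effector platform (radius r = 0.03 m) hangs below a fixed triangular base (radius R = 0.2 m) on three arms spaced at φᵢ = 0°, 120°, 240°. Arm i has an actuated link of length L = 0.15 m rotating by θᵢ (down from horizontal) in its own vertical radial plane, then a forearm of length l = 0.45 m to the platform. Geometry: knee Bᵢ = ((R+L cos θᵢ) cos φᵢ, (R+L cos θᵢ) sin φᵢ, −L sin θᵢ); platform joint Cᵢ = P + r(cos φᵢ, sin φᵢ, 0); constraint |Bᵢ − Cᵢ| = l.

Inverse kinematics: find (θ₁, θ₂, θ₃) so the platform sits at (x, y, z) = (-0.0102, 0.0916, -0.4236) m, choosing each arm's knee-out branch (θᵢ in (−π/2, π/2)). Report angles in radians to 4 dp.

θ₁ = 0.6983, θ₂ = 0.2620, θ₃ = 0.9599

rotate P by −φ1: (-0.0102, 0.0916, -0.4236)
  e−x'=0.1802;  (l²−L²−(e−x')²−y'²−z²)/2L = -0.1343
  γ=atan2(-0.4236,0.1802)=-1.1686;  ψ=arccos(-0.2918)=1.8669;  θ1=γ+ψ≈0.6983
rotate P by −φ2: (0.0844, -0.0370, -0.4236)
  e−x'=0.0856;  (l²−L²−(e−x')²−y'²−z²)/2L = -0.0271
  γ=atan2(-0.4236,0.0856)=-1.3715;  ψ=arccos(-0.0627)=1.6335;  θ2=γ+ψ≈0.2620
arm 3 (φ=240.0°): x'=-0.0742, y'=-0.0546
  A=0.2442, B=-0.4236, C=(l²−L²−A²−y'²−z²)/(2L)=-0.2069
  γ=atan2(-0.4236,0.2442)=-1.0478;  ψ=arccos(-0.4231)=2.0077;  θ3=γ+ψ≈0.9599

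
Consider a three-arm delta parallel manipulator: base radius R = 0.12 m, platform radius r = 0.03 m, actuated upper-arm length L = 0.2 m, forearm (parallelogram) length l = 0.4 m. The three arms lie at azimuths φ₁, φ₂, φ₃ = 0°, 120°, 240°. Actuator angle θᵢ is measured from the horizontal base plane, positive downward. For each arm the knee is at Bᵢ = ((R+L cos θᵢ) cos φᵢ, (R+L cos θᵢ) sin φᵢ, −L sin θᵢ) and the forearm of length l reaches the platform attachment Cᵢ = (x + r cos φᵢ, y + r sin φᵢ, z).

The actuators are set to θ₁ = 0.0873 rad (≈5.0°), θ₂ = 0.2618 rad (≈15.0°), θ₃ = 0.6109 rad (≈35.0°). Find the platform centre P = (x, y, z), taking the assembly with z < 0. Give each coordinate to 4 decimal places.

(0.0588, 0.0536, -0.3400)

arm 1 at φ=0.0°: ρ1 = 0.2892;  centre 1 = (0.2892, 0.0000, -0.0174)
centre 2 = (0.2832·cos120.0°, 0.2832·sin120.0°, -0.0518) = (-0.1416, 0.2452, -0.0518)
φ3=240.0°: virtual centre (-0.1269, -0.2198, -0.1147), radius l
|centre ₂|²−|centre ₁|² = -0.0011;  |centre ₃|²−|centre ₁|² = -0.0064
linear system: -0.8617x+0.4905y = -0.0011−-0.0687z; -0.8323x+-0.4396y = -0.0064−-0.1946z
det = 0.7871;  x = 0.0046+-0.1596z,  y = 0.0058+-0.1404z
sphere 1 gives Az²+Bz+C=0 with A=1.0452, B=0.1241, C=-0.0786;  B²−4AC=0.3441;  roots -0.3400, 0.2213;  negative root z = -0.3400
x = 0.0588, y = 0.0536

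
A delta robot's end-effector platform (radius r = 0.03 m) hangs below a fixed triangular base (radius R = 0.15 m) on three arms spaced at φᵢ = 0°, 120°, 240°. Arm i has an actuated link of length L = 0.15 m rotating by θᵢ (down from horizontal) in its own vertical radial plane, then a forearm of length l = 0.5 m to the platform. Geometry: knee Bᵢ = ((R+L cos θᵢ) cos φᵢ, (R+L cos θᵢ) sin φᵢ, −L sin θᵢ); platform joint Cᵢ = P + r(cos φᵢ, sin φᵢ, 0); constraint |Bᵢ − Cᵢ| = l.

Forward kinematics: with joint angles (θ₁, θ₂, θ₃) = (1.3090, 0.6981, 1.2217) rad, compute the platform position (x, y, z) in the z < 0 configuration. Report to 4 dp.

(-0.0695, 0.0889, -0.5808)

φ1=0.0°: virtual centre (0.1588, 0.0000, -0.1449), radius l
S2 = (0.2349·cos120.0°, 0.2349·sin120.0°, -0.0964) = (-0.1175, 0.2034, -0.0964)
φ3=240.0°: virtual centre (-0.0857, -0.1484, -0.1410), radius l
|S₂|²−|S₁|² = 0.0183;  |S₃|²−|S₁|² = 0.0030
[-0.5526 0.4069 0.0969]·P = 0.0183;  [-0.4890 -0.2967 0.0079]·P = 0.0030
Cramer: x(z) = -0.0183+0.0881z;  y(z) = 0.0200-0.1186z
sphere 1 gives Az²+Bz+C=0 with A=1.0218, B=0.2538, C=-0.1972;  B²−4AC=0.8706;  roots -0.5808, 0.3324;  negative root z = -0.5808
x = -0.0695, y = 0.0889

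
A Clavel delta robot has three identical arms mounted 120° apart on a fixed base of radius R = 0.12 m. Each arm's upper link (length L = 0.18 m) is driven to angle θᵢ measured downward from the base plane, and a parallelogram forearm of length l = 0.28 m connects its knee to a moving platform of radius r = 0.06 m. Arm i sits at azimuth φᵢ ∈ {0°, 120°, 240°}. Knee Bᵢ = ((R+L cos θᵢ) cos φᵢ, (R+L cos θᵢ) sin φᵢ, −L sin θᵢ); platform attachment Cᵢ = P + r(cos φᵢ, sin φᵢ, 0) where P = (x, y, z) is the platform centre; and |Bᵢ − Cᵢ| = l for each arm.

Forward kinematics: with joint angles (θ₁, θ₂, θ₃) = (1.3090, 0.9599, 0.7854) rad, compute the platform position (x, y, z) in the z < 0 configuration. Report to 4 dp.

(-0.0897, -0.0259, -0.3718)

φ1=0.0°: virtual centre (0.1066, 0.0000, -0.1739), radius l
arm 2 at φ=120.0°: e+L cos θ2 = 0.1632;  S2 = (-0.0816, 0.1414, -0.1474)
φ3=240.0°: virtual centre (-0.0936, -0.1622, -0.1273), radius l
eliminate P² terms by subtracting sphere 1 from 2 and 3
plane₁₂: -0.3764x+0.2828y+0.0528z = 0.0068
det = 0.2353;  x = -0.0210+0.1848z,  y = -0.0039+0.0591z
into |P−S₁|² = l²: 1.0376z² + 0.3001z + -0.0319 = 0;  Δ = 0.2224;  z = -0.3718 or 0.0826 → z<0 root = -0.3718
x = -0.0897, y = -0.0259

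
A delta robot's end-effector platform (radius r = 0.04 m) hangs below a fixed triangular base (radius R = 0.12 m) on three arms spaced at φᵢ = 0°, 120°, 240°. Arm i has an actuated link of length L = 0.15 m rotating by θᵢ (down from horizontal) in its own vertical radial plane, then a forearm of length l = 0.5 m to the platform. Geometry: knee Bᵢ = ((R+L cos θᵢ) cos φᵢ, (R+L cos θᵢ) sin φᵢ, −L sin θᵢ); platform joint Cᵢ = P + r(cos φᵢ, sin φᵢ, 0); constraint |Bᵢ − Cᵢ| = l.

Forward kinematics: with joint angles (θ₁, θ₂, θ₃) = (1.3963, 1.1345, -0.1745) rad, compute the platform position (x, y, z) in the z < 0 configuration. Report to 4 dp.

arm 1 at φ=0.0°: (R−r)+L cos θ1 = 0.1060;  O1 = (0.1060, 0.0000, -0.1477)
O2 = (0.1434·cos120.0°, 0.1434·sin120.0°, -0.1359) = (-0.0717, 0.1242, -0.1359)
φ3=240.0°: virtual centre (-0.1139, -0.1972, 0.0260), radius l
subtract pairs → two planes through P
plane₁₂: -0.3555x+0.2484y+0.0235z = 0.0060
det = 0.2494;  x = -0.0288+0.3833z,  y = -0.0172+0.4537z
quadratic in z: (1.3528)z²+(0.1764)z+(-0.2097)=0, √Δ=1.0797 → z ∈ {-0.4643, 0.3339}; z = -0.4643 (taking z<0)
x = -0.2068, y = -0.2279

(-0.2068, -0.2279, -0.4643)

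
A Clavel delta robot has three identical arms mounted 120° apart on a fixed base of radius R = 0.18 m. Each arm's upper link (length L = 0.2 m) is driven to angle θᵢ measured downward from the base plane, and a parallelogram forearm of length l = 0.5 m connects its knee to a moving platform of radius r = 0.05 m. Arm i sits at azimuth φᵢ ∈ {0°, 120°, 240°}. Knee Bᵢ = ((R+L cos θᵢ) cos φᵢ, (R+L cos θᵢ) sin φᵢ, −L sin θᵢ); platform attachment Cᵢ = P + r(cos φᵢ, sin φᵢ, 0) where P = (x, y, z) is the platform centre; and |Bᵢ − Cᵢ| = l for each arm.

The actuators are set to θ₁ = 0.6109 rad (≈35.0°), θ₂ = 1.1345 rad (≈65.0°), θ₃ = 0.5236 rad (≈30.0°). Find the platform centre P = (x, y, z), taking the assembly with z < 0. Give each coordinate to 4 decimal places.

S1 = (0.2938·cos0.0°, 0.2938·sin0.0°, -0.1147) = (0.2938, 0.0000, -0.1147)
S2 = (0.2145·cos120.0°, 0.2145·sin120.0°, -0.1813) = (-0.1073, 0.1858, -0.1813)
arm 3 at φ=240.0°: e+L cos θ3 = 0.3032;  S3 = (-0.1516, -0.2626, -0.1000)
eliminate P² terms by subtracting sphere 1 from 2 and 3
plane₁₂: -0.8022x+0.3716y+-0.1331z = -0.0206
Cramer: x(z) = 0.0132-0.0784z;  y(z) = -0.0270+0.1890z
into |P−S₁|² = l²: 1.0419z² + 0.2632z + -0.1574 = 0;  Δ = 0.7250;  z = -0.5350 or 0.2823 → z<0 root = -0.5350
x = 0.0551, y = -0.1281

(0.0551, -0.1281, -0.5350)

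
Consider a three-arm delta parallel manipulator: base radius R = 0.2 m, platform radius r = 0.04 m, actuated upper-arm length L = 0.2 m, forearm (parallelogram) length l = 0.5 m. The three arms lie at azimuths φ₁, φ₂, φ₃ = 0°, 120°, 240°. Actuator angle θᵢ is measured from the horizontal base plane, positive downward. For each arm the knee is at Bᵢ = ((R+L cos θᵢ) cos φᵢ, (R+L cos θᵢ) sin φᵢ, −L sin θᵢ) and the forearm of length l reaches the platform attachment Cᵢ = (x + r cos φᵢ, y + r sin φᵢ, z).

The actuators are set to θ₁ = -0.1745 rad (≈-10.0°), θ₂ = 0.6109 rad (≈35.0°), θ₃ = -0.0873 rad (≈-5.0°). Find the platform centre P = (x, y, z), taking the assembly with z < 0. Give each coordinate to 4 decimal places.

(0.0642, -0.0919, -0.3601)

centre 1 = (0.3570·cos0.0°, 0.3570·sin0.0°, 0.0347) = (0.3570, 0.0000, 0.0347)
centre 2 = (0.3238·cos120.0°, 0.3238·sin120.0°, -0.1147) = (-0.1619, 0.2804, -0.1147)
φ3=240.0°: virtual centre (-0.1796, -0.3111, 0.0174), radius l
eliminate P² terms by subtracting sphere 1 from 2 and 3
linear system: -1.0378x+0.5609y = -0.0106−-0.2989z; -1.0732x+-0.6222y = 0.0007−-0.0346z
Cramer: x(z) = 0.0050-0.1646z;  y(z) = -0.0097+0.2283z
quadratic in z: (1.0792)z²+(0.0420)z+(-0.1248)=0, √Δ=0.7352 → z ∈ {-0.3601, 0.3211}; z = -0.3601 (taking z<0)
x = 0.0642, y = -0.0919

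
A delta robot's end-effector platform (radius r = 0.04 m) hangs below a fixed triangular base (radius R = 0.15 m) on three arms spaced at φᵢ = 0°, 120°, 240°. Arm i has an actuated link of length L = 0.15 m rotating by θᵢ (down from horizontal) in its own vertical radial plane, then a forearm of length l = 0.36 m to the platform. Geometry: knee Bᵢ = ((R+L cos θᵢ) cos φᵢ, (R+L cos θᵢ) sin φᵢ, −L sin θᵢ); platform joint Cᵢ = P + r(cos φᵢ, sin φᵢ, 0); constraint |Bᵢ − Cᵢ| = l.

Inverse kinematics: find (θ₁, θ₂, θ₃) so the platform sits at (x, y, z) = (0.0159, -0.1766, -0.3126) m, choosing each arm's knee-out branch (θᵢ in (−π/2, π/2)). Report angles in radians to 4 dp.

rotate P by −φ1: (0.0159, -0.1766, -0.3126)
  A=0.0941, B=-0.3126, C=(l²−L²−A²−y'²−z²)/(2L)=-0.1022
  θ1 = atan2(B,A) + arccos(C/0.3265) = 0.6108
φ2=120.0° → target in arm frame (-0.1609, 0.0745)
  e−x'=0.2709;  (l²−L²−(e−x')²−y'²−z²)/2L = -0.2318
  θ2 = atan2(B,A) + arccos(C/0.4136) = 1.3090
rotate P by −φ3: (0.1450, 0.1021, -0.3126)
  e−x'=-0.0350;  (l²−L²−(e−x')²−y'²−z²)/2L = -0.0075
  √(A²+B²)=0.3146;  θ3 = -1.6823+1.5948 ≈ -0.0875

θ₁ = 0.6108, θ₂ = 1.3090, θ₃ = -0.0875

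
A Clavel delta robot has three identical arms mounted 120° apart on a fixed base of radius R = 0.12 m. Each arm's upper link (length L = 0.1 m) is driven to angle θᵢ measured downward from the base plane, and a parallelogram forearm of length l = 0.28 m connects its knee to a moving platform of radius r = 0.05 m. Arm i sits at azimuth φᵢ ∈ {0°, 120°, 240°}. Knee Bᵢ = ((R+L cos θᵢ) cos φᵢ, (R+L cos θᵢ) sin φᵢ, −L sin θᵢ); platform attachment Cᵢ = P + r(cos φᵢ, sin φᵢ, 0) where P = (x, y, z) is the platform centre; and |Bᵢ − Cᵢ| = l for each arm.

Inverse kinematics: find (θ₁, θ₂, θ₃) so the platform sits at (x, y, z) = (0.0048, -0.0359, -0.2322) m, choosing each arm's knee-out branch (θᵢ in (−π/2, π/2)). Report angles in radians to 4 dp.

rotate P by −φ1: (0.0048, -0.0359, -0.2322)
  A cos θ + B sin θ = C:  0.0652·cos θ + -0.2322·sin θ = 0.0447
  θ1 = atan2(B,A) + arccos(C/0.2412) = 0.0873
rotate P by −φ2: (-0.0335, 0.0138, -0.2322)
  e−x'=0.1035;  (l²−L²−(e−x')²−y'²−z²)/2L = 0.0179
  γ=atan2(-0.2322,0.1035)=-1.1515;  ψ=arccos(0.0705)=1.5003;  θ2=γ+ψ≈0.3487
φ3=240.0° → target in arm frame (0.0287, 0.0221)
  A cos θ + B sin θ = C:  0.0413·cos θ + -0.2322·sin θ = 0.0614
  √(A²+B²)=0.2358;  θ3 = -1.3947+1.3072 ≈ -0.0875

θ₁ = 0.0873, θ₂ = 0.3487, θ₃ = -0.0875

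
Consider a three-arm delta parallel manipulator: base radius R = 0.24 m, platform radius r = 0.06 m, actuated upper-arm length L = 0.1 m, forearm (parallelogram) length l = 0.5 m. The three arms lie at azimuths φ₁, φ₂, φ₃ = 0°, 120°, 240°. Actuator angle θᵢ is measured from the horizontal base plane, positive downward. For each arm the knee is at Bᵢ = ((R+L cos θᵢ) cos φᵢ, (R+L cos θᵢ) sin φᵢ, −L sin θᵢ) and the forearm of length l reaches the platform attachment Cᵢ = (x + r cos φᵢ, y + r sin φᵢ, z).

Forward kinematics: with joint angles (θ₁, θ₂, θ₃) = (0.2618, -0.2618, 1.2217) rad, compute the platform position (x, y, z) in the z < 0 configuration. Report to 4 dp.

(0.0332, 0.1517, -0.4355)

centre 1 = (0.2766·cos0.0°, 0.2766·sin0.0°, -0.0259) = (0.2766, 0.0000, -0.0259)
centre 2 = (0.2766·cos120.0°, 0.2766·sin120.0°, 0.0259) = (-0.1383, 0.2395, 0.0259)
centre 3 = (0.2142·cos240.0°, 0.2142·sin240.0°, -0.0940) = (-0.1071, -0.1855, -0.0940)
|centre ₂|²−|centre ₁|² = 0.0000;  |centre ₃|²−|centre ₁|² = -0.0225
linear system: -0.8298x+0.4791y = 0.0000−0.1035z; -0.7674x+-0.3710y = -0.0225−-0.1362z
Cramer: x(z) = 0.0159-0.0397z;  y(z) = 0.0276-0.2849z
sphere 1 gives Az²+Bz+C=0 with A=1.0827, B=0.0567, C=-0.1806;  B²−4AC=0.7855;  roots -0.4355, 0.3831;  negative root z = -0.4355
x = 0.0332, y = 0.1517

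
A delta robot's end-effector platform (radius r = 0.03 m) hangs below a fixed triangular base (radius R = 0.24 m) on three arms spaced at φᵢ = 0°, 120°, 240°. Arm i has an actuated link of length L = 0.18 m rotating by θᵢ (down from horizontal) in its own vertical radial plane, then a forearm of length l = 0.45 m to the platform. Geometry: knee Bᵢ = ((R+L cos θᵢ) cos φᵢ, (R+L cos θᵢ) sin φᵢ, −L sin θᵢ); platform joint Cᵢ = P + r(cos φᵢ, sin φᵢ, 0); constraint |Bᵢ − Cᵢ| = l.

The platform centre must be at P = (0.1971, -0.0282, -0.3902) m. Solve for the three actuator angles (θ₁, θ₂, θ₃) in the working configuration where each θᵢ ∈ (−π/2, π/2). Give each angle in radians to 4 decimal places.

θ₁ = -0.0874, θ₂ = 1.3964, θ₃ = 1.2218

rotate P by −φ1: (0.1971, -0.0282, -0.3902)
  A=0.0129, B=-0.3902, C=(l²−L²−A²−y'²−z²)/(2L)=0.0469
  √(A²+B²)=0.3904;  θ1 = -1.5377+1.4504 ≈ -0.0874
φ2=120.0° → target in arm frame (-0.1230, -0.1566)
  A=0.3330, B=-0.3902, C=(l²−L²−A²−y'²−z²)/(2L)=-0.3265
  θ2 = atan2(B,A) + arccos(C/0.5130) = 1.3964
arm 3 (φ=240.0°): x'=-0.0741, y'=0.1848
  A cos θ + B sin θ = C:  0.2841·cos θ + -0.3902·sin θ = -0.2695
  θ3 = atan2(B,A) + arccos(C/0.4827) = 1.2218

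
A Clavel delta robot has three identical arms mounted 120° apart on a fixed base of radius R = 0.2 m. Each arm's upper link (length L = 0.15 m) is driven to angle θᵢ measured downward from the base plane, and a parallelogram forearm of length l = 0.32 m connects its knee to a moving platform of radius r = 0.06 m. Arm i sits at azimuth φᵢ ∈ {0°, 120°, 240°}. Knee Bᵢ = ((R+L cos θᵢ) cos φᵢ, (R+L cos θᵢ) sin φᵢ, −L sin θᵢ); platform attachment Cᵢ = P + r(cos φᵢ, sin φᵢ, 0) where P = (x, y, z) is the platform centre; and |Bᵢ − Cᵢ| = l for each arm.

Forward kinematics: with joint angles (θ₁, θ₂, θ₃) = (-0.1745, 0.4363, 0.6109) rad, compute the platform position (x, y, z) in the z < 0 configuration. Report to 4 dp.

φ1=0.0°: virtual centre (0.2877, 0.0000, 0.0260), radius l
O2 = (0.2759·cos120.0°, 0.2759·sin120.0°, -0.0634) = (-0.1380, 0.2390, -0.0634)
φ3=240.0°: virtual centre (-0.1314, -0.2277, -0.0860), radius l
eliminate P² terms by subtracting sphere 1 from 2 and 3
plane₁₂: -0.8514x+0.4780y+-0.1789z = -0.0033
Cramer: x(z) = 0.0061-0.2392z;  y(z) = 0.0040-0.0519z
quadratic in z: (1.0599)z²+(0.0822)z+(-0.0224)=0, √Δ=0.3190 → z ∈ {-0.1893, 0.1117}; z = -0.1893 (taking z<0)
x = 0.0514, y = 0.0138

(0.0514, 0.0138, -0.1893)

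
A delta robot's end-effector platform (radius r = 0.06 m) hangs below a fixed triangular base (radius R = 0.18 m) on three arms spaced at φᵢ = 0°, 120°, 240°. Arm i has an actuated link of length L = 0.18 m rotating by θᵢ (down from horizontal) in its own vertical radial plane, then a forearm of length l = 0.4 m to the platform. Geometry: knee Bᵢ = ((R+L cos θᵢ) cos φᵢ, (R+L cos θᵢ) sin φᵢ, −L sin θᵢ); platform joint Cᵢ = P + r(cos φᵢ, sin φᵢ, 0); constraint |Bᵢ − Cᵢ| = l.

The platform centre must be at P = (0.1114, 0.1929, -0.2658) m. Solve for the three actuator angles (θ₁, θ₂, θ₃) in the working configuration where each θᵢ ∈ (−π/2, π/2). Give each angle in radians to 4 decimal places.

θ₁ = -0.1745, θ₂ = -0.1743, θ₃ = 1.3093

rotate P by −φ1: (0.1114, 0.1929, -0.2658)
  A=0.0086, B=-0.2658, C=(l²−L²−A²−y'²−z²)/(2L)=0.0546
  √(A²+B²)=0.2659;  θ1 = -1.5385+1.3639 ≈ -0.1745
rotate P by −φ2: (0.1114, -0.1929, -0.2658)
  A cos θ + B sin θ = C:  0.0086·cos θ + -0.2658·sin θ = 0.0546
  √(A²+B²)=0.2659;  θ2 = -1.5383+1.3640 ≈ -0.1743
φ3=240.0° → target in arm frame (-0.2228, 0.0000)
  A cos θ + B sin θ = C:  0.3428·cos θ + -0.2658·sin θ = -0.1681
  θ3 = atan2(B,A) + arccos(C/0.4337) = 1.3093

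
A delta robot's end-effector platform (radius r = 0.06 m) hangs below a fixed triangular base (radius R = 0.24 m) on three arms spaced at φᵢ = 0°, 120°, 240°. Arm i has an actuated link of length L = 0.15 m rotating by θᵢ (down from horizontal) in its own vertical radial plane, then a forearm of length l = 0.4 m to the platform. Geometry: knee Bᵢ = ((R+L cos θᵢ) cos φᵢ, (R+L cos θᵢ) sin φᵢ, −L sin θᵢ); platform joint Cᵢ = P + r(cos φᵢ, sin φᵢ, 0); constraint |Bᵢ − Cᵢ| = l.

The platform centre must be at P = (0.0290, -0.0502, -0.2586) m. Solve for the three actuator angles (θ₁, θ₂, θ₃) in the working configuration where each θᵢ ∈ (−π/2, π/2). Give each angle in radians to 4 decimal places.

arm 1 (φ=0.0°): x'=0.0290, y'=-0.0502
  e−x'=0.1510;  (l²−L²−(e−x')²−y'²−z²)/2L = 0.1510
  √(A²+B²)=0.2995;  θ1 = -1.0423+1.0422 ≈ -0.0001
rotate P by −φ2: (-0.0580, 0.0000, -0.2586)
  A=0.2380, B=-0.2586, C=(l²−L²−A²−y'²−z²)/(2L)=0.0466
  θ2 = atan2(B,A) + arccos(C/0.3514) = 0.6108
φ3=240.0° → target in arm frame (0.0290, 0.0502)
  A cos θ + B sin θ = C:  0.1510·cos θ + -0.2586·sin θ = 0.1510
  √(A²+B²)=0.2995;  θ3 = -1.0422+1.0424 ≈ 0.0002

θ₁ = -0.0001, θ₂ = 0.6108, θ₃ = 0.0002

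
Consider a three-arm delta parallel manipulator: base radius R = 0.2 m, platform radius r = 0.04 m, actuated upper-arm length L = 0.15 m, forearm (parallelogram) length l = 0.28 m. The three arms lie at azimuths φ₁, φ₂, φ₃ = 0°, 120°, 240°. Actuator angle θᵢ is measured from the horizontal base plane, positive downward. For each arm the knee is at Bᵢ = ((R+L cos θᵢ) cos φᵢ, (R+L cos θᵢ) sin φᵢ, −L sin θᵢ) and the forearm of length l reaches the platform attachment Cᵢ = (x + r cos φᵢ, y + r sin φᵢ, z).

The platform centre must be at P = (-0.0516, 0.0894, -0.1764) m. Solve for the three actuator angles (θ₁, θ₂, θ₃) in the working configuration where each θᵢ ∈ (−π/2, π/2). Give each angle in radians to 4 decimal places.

arm 1 (φ=0.0°): x'=-0.0516, y'=0.0894
  A cos θ + B sin θ = C:  0.2116·cos θ + -0.1764·sin θ = -0.0933
  γ=atan2(-0.1764,0.2116)=-0.6949;  ψ=arccos(-0.3386)=1.9162;  θ1=γ+ψ≈1.2213
rotate P by −φ2: (0.1032, 0.0000, -0.1764)
  A cos θ + B sin θ = C:  0.0568·cos θ + -0.1764·sin θ = 0.0719
  θ2 = atan2(B,A) + arccos(C/0.1853) = -0.0869
rotate P by −φ3: (-0.0516, -0.0894, -0.1764)
  e−x'=0.2116;  (l²−L²−(e−x')²−y'²−z²)/2L = -0.0933
  θ3 = atan2(B,A) + arccos(C/0.2755) = 1.2214

θ₁ = 1.2213, θ₂ = -0.0869, θ₃ = 1.2214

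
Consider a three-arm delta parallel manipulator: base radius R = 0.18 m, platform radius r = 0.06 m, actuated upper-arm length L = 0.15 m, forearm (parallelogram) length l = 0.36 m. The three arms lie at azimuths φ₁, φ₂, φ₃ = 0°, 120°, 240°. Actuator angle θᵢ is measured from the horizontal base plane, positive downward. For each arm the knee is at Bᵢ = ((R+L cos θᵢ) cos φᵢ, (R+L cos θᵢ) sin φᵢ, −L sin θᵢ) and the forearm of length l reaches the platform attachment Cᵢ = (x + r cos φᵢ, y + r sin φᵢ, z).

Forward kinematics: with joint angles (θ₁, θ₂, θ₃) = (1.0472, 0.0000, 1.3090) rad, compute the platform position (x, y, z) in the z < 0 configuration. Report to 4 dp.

arm 1 at φ=0.0°: ρ1 = 0.1950;  O1 = (0.1950, 0.0000, -0.1299)
arm 2 at φ=120.0°: ρ2 = 0.2700;  O2 = (-0.1350, 0.2338, 0.0000)
φ3=240.0°: virtual centre (-0.0794, -0.1375, -0.1449), radius l
eliminate P² terms by subtracting sphere 1 from 2 and 3
plane₁₂: -0.6600x+0.4677y+0.2598z = 0.0180
Cramer: x(z) = -0.0020+0.1311z;  y(z) = 0.0356-0.3705z
sphere 1 gives Az²+Bz+C=0 with A=1.1545, B=0.1817, C=-0.0726;  B²−4AC=0.3684;  roots -0.3416, 0.1842;  negative root z = -0.3416
x = -0.0468, y = 0.1622

(-0.0468, 0.1622, -0.3416)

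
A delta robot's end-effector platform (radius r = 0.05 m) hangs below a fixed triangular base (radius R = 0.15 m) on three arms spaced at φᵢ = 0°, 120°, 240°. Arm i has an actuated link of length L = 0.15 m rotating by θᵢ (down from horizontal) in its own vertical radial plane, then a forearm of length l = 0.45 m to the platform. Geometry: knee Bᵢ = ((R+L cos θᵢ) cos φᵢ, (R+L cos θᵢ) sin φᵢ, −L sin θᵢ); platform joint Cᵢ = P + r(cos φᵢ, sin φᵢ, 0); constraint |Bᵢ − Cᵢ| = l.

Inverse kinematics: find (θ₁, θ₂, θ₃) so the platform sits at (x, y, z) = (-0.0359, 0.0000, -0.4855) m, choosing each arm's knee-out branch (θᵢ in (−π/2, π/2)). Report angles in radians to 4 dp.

arm 1 (φ=0.0°): x'=-0.0359, y'=0.0000
  A=0.1359, B=-0.4855, C=(l²−L²−A²−y'²−z²)/(2L)=-0.2473
  θ1 = atan2(B,A) + arccos(C/0.5042) = 0.7855
rotate P by −φ2: (0.0179, 0.0311, -0.4855)
  A cos θ + B sin θ = C:  0.0820·cos θ + -0.4855·sin θ = -0.2114
  √(A²+B²)=0.4924;  θ2 = -1.4034+2.0145 ≈ 0.6111
φ3=240.0° → target in arm frame (0.0180, -0.0311)
  e−x'=0.0820;  (l²−L²−(e−x')²−y'²−z²)/2L = -0.2114
  θ3 = atan2(B,A) + arccos(C/0.4924) = 0.6111

θ₁ = 0.7855, θ₂ = 0.6111, θ₃ = 0.6111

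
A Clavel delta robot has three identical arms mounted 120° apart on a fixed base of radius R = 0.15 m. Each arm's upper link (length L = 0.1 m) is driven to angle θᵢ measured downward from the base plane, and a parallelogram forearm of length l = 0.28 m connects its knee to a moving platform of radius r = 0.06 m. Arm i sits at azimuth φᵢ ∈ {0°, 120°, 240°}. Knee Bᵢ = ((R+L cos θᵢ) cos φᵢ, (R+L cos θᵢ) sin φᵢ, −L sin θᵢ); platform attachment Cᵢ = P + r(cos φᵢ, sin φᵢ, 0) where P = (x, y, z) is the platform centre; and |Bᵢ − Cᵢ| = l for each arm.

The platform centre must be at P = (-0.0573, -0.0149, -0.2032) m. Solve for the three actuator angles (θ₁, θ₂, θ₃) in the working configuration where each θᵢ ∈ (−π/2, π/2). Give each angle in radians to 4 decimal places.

arm 1 (φ=0.0°): x'=-0.0573, y'=-0.0149
  A=0.1473, B=-0.2032, C=(l²−L²−A²−y'²−z²)/(2L)=0.0260
  √(A²+B²)=0.2510;  θ1 = -0.9436+1.4672 ≈ 0.5237
rotate P by −φ2: (0.0157, 0.0571, -0.2032)
  e−x'=0.0743;  (l²−L²−(e−x')²−y'²−z²)/2L = 0.0917
  γ=atan2(-0.2032,0.0743)=-1.2204;  ψ=arccos(0.4238)=1.1331;  θ2=γ+ψ≈-0.0873
rotate P by −φ3: (0.0416, -0.0422, -0.2032)
  e−x'=0.0484;  (l²−L²−(e−x')²−y'²−z²)/2L = 0.1149
  γ=atan2(-0.2032,0.0484)=-1.3367;  ψ=arccos(0.5501)=0.9883;  θ3=γ+ψ≈-0.3485

θ₁ = 0.5237, θ₂ = -0.0873, θ₃ = -0.3485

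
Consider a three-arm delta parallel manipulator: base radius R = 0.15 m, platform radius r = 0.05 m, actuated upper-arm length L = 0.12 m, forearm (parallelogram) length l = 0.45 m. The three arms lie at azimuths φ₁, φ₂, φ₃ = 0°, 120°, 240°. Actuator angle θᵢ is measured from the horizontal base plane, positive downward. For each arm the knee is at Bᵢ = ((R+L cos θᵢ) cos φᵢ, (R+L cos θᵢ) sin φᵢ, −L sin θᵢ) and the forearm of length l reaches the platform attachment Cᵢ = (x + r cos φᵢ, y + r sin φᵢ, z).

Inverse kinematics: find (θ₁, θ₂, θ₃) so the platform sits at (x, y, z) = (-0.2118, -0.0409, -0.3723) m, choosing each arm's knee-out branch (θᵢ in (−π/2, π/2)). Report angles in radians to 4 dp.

φ1=0.0° → target in arm frame (-0.2118, -0.0409)
  A cos θ + B sin θ = C:  0.3118·cos θ + -0.3723·sin θ = -0.2058
  γ=atan2(-0.3723,0.3118)=-0.8736;  ψ=arccos(-0.4239)=2.0085;  θ1=γ+ψ≈1.1349
φ2=120.0° → target in arm frame (0.0705, 0.2039)
  A cos θ + B sin θ = C:  0.0295·cos θ + -0.3723·sin θ = 0.0294
  θ2 = atan2(B,A) + arccos(C/0.3735) = 0.0003
φ3=240.0° → target in arm frame (0.1413, -0.1630)
  e−x'=-0.0413;  (l²−L²−(e−x')²−y'²−z²)/2L = 0.0884
  θ3 = atan2(B,A) + arccos(C/0.3746) = -0.3489

θ₁ = 1.1349, θ₂ = 0.0003, θ₃ = -0.3489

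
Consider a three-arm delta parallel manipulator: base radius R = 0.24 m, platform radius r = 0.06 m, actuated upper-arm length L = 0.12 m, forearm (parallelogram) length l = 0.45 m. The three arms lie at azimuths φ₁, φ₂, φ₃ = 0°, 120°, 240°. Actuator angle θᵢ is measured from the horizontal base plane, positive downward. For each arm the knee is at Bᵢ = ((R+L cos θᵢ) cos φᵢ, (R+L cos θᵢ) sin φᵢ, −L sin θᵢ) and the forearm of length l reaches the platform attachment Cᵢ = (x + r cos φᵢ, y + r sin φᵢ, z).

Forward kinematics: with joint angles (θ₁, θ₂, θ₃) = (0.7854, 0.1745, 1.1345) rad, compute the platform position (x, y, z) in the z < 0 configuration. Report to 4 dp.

(-0.0133, 0.1066, -0.4222)

arm 1 at φ=0.0°: (R−r)+L cos θ1 = 0.2649;  centre 1 = (0.2649, 0.0000, -0.0849)
φ2=120.0°: virtual centre (-0.1491, 0.2582, -0.0208), radius l
φ3=240.0°: virtual centre (-0.1154, -0.1998, -0.1088), radius l
eliminate P² terms by subtracting sphere 1 from 2 and 3
linear system: -0.8279x+0.5165y = 0.0120−0.1280z; -0.7604x+-0.3996y = -0.0123−-0.0478z
Cramer: x(z) = 0.0021+0.0366z;  y(z) = 0.0267-0.1893z
into |P−centre ₁|² = l²: 1.0372z² + 0.1404z + -0.1256 = 0;  Δ = 0.5407;  z = -0.4222 or 0.2868 → z<0 root = -0.4222
x = -0.0133, y = 0.1066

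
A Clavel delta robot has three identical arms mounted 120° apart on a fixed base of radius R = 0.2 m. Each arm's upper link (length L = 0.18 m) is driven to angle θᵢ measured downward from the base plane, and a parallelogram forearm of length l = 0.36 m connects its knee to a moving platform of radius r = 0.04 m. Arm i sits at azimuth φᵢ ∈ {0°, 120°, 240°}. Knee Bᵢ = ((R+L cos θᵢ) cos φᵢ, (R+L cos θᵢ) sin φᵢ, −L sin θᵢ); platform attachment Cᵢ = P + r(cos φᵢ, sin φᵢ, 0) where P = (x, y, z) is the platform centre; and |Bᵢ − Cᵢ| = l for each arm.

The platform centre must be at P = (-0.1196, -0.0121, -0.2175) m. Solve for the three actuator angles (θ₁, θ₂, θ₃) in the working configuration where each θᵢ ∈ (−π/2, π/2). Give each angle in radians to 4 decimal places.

θ₁ = 1.1345, θ₂ = 0.1747, θ₃ = -0.0004

rotate P by −φ1: (-0.1196, -0.0121, -0.2175)
  A cos θ + B sin θ = C:  0.2796·cos θ + -0.2175·sin θ = -0.0790
  √(A²+B²)=0.3542;  θ1 = -0.6611+1.7956 ≈ 1.1345
arm 2 (φ=120.0°): x'=0.0493, y'=0.1096
  A=0.1107, B=-0.2175, C=(l²−L²−A²−y'²−z²)/(2L)=0.0712
  √(A²+B²)=0.2440;  θ2 = -1.1001+1.2748 ≈ 0.1747
arm 3 (φ=240.0°): x'=0.0703, y'=-0.0975
  A cos θ + B sin θ = C:  0.0897·cos θ + -0.2175·sin θ = 0.0898
  √(A²+B²)=0.2353;  θ3 = -1.1796+1.1791 ≈ -0.0004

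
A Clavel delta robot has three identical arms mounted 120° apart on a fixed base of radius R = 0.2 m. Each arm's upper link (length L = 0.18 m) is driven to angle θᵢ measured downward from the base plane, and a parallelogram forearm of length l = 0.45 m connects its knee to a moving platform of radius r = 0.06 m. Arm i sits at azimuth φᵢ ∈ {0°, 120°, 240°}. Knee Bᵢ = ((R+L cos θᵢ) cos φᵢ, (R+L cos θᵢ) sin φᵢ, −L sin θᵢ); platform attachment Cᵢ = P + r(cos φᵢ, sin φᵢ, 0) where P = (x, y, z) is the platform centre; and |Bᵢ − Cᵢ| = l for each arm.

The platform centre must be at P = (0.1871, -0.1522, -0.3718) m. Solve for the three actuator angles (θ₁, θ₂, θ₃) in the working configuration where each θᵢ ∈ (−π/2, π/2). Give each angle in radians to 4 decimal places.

φ1=0.0° → target in arm frame (0.1871, -0.1522)
  e−x'=-0.0471;  (l²−L²−(e−x')²−y'²−z²)/2L = 0.0180
  θ1 = atan2(B,A) + arccos(C/0.3748) = -0.1741
rotate P by −φ2: (-0.2254, -0.0859, -0.3718)
  A=0.3654, B=-0.3718, C=(l²−L²−A²−y'²−z²)/(2L)=-0.3028
  √(A²+B²)=0.5213;  θ2 = -0.7941+2.1906 ≈ 1.3965
φ3=240.0° → target in arm frame (0.0383, 0.2381)
  A=0.1017, B=-0.3718, C=(l²−L²−A²−y'²−z²)/(2L)=-0.0978
  γ=atan2(-0.3718,0.1017)=-1.3037;  ψ=arccos(-0.2536)=1.8272;  θ3=γ+ψ≈0.5235

θ₁ = -0.1741, θ₂ = 1.3965, θ₃ = 0.5235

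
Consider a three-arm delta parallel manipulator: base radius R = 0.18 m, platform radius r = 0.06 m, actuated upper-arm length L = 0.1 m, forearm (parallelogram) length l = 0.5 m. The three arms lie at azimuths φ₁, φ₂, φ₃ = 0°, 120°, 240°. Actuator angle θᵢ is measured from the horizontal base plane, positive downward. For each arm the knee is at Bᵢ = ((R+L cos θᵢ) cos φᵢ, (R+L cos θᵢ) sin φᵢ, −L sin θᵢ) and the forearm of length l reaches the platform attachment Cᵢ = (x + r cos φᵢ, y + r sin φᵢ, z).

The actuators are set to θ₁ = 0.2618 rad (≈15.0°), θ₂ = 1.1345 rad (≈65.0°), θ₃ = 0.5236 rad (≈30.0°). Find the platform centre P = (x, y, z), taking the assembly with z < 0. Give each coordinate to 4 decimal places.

(0.0901, -0.0867, -0.5018)

arm 1 at φ=0.0°: (R−r)+L cos θ1 = 0.2166;  S1 = (0.2166, 0.0000, -0.0259)
arm 2 at φ=120.0°: (R−r)+L cos θ2 = 0.1623;  S2 = (-0.0811, 0.1405, -0.0906)
φ3=240.0°: virtual centre (-0.1033, -0.1789, -0.0500), radius l
|S₂|²−|S₁|² = -0.0130;  |S₃|²−|S₁|² = -0.0024
linear system: -0.5954x+0.2810y = -0.0130−-0.1295z; -0.6398x+-0.3578y = -0.0024−-0.0482z
Cramer: x(z) = 0.0136-0.1525z;  y(z) = -0.0176+0.1378z
quadratic in z: (1.0422)z²+(0.1088)z+(-0.2078)=0, √Δ=0.9371 → z ∈ {-0.5018, 0.3974}; z = -0.5018 (taking z<0)
x = 0.0901, y = -0.0867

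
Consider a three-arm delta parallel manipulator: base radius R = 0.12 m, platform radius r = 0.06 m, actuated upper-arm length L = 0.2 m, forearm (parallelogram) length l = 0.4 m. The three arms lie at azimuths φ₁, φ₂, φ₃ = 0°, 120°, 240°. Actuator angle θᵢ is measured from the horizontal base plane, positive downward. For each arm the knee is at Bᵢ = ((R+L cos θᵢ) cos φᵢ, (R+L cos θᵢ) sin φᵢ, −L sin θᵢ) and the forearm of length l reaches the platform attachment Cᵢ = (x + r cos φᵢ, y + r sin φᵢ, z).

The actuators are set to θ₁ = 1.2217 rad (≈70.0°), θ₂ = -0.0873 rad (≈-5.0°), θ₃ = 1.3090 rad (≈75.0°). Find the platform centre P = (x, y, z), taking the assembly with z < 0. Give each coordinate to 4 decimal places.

(-0.1156, 0.2511, -0.3814)

arm 1 at φ=0.0°: ρ1 = 0.1284;  O1 = (0.1284, 0.0000, -0.1879)
arm 2 at φ=120.0°: ρ2 = 0.2592;  O2 = (-0.1296, 0.2245, 0.0174)
φ3=240.0°: virtual centre (-0.0559, -0.0968, -0.1932), radius l
|O₂|²−|O₁|² = 0.0157;  |O₃|²−|O₁|² = -0.0020
linear system: -0.5161x+0.4490y = 0.0157−0.4107z; -0.3686x+-0.1936y = -0.0020−-0.0105z
Cramer: x(z) = -0.0081+0.2818z;  y(z) = 0.0257-0.5909z
quadratic in z: (1.4285)z²+(0.2686)z+(-0.1054)=0, √Δ=0.8212 → z ∈ {-0.3814, 0.1934}; z = -0.3814 (taking z<0)
x = -0.1156, y = 0.2511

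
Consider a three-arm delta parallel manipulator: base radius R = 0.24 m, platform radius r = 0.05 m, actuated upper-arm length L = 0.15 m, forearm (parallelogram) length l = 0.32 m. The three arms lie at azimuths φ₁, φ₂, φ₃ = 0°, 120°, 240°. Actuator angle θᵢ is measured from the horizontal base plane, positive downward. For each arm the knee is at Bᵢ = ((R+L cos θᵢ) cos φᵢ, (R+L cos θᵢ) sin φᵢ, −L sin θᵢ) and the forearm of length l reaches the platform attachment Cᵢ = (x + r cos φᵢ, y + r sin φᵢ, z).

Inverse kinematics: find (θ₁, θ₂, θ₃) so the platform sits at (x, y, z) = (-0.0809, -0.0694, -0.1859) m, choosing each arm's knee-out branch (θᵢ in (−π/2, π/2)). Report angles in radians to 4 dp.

rotate P by −φ1: (-0.0809, -0.0694, -0.1859)
  A=0.2709, B=-0.1859, C=(l²−L²−A²−y'²−z²)/(2L)=-0.1095
  θ1 = atan2(B,A) + arccos(C/0.3286) = 1.3093
φ2=120.0° → target in arm frame (-0.0197, 0.1048)
  A=0.2097, B=-0.1859, C=(l²−L²−A²−y'²−z²)/(2L)=-0.0320
  γ=atan2(-0.1859,0.2097)=-0.7254;  ψ=arccos(-0.1141)=1.6851;  θ2=γ+ψ≈0.9597
arm 3 (φ=240.0°): x'=0.1006, y'=-0.0354
  A cos θ + B sin θ = C:  0.0894·cos θ + -0.1859·sin θ = 0.1203
  √(A²+B²)=0.2063;  θ3 = -1.1223+0.9482 ≈ -0.1741

θ₁ = 1.3093, θ₂ = 0.9597, θ₃ = -0.1741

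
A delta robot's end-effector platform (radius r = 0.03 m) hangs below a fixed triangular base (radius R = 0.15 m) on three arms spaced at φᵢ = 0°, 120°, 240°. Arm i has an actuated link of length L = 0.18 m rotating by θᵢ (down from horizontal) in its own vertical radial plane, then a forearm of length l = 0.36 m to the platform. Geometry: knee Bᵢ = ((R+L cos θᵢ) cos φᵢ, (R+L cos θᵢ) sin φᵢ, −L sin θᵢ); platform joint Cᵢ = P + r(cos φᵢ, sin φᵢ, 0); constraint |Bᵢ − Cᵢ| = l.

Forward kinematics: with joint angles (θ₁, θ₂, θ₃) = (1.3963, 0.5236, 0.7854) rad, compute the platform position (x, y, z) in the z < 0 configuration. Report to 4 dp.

O1 = (0.1513·cos0.0°, 0.1513·sin0.0°, -0.1773) = (0.1513, 0.0000, -0.1773)
arm 2 at φ=120.0°: ρ2 = 0.2759;  O2 = (-0.1379, 0.2389, -0.0900)
arm 3 at φ=240.0°: ρ3 = 0.2473;  O3 = (-0.1236, -0.2141, -0.1273)
eliminate P² terms by subtracting sphere 1 from 2 and 3
linear system: -0.5784x+0.4778y = 0.0299−0.1745z; -0.5498x+-0.4283y = 0.0230−0.1000z
Cramer: x(z) = -0.0467+0.2400z;  y(z) = 0.0061-0.0747z
into |P−O₁|² = l²: 1.0632z² + 0.2586z + -0.0590 = 0;  Δ = 0.3176;  z = -0.3867 or 0.1434 → z<0 root = -0.3867
x = -0.1395, y = 0.0350

(-0.1395, 0.0350, -0.3867)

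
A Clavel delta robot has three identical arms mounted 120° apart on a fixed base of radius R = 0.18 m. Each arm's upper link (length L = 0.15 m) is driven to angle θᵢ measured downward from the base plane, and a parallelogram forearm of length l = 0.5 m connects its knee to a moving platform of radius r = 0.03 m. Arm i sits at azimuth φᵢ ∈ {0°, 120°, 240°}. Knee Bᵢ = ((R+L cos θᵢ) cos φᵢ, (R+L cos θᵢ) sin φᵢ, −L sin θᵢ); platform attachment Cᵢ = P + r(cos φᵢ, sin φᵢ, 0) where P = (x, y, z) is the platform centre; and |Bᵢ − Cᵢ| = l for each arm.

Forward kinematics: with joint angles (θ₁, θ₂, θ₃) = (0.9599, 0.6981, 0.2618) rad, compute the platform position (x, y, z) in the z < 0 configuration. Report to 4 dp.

(-0.0884, -0.0657, -0.4976)

arm 1 at φ=0.0°: e+L cos θ1 = 0.2360;  centre 1 = (0.2360, 0.0000, -0.1229)
φ2=120.0°: virtual centre (-0.1325, 0.2294, -0.0964), radius l
centre 3 = (0.2949·cos240.0°, 0.2949·sin240.0°, -0.0388) = (-0.1474, -0.2554, -0.0388)
eliminate P² terms by subtracting sphere 1 from 2 and 3
plane₁₂: -0.7370x+0.4588y+0.0529z = 0.0087
Cramer: x(z) = -0.0172+0.1430z;  y(z) = -0.0087+0.1144z
into |P−centre ₁|² = l²: 1.0335z² + 0.1713z + -0.1707 = 0;  Δ = 0.7350;  z = -0.4976 or 0.3319 → z<0 root = -0.4976
x = -0.0884, y = -0.0657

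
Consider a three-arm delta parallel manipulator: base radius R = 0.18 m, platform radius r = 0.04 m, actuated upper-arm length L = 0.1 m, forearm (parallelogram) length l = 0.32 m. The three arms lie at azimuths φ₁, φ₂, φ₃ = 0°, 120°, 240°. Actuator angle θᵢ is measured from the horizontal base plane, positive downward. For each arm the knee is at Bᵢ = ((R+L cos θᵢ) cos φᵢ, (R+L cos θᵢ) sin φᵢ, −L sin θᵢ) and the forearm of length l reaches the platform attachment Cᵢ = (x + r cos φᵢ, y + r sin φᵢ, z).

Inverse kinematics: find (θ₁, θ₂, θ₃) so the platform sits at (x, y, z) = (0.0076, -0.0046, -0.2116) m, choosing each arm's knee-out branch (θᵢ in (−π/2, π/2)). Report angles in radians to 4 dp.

θ₁ = -0.0874, θ₂ = 0.0870, θ₃ = -0.0008

φ1=0.0° → target in arm frame (0.0076, -0.0046)
  A cos θ + B sin θ = C:  0.1324·cos θ + -0.2116·sin θ = 0.1504
  γ=atan2(-0.2116,0.1324)=-1.0117;  ψ=arccos(0.6024)=0.9242;  θ1=γ+ψ≈-0.0874
arm 2 (φ=120.0°): x'=-0.0078, y'=-0.0043
  e−x'=0.1478;  (l²−L²−(e−x')²−y'²−z²)/2L = 0.1288
  θ2 = atan2(B,A) + arccos(C/0.2581) = 0.0870
φ3=240.0° → target in arm frame (0.0002, 0.0089)
  e−x'=0.1398;  (l²−L²−(e−x')²−y'²−z²)/2L = 0.1400
  √(A²+B²)=0.2536;  θ3 = -0.9869+0.9861 ≈ -0.0008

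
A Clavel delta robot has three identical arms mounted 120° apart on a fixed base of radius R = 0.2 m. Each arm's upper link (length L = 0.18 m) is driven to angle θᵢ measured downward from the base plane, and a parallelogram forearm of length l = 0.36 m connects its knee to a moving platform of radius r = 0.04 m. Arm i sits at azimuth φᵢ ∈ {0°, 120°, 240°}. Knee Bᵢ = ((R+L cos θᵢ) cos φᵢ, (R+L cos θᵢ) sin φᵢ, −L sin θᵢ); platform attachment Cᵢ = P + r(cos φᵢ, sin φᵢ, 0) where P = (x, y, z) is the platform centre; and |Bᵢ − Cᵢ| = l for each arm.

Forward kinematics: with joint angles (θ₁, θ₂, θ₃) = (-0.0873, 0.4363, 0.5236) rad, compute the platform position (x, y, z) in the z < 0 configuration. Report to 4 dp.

(0.0440, 0.0072, -0.1901)

φ1=0.0°: virtual centre (0.3393, 0.0000, 0.0157), radius l
S2 = (0.3231·cos120.0°, 0.3231·sin120.0°, -0.0761) = (-0.1616, 0.2798, -0.0761)
φ3=240.0°: virtual centre (-0.1579, -0.2736, -0.0900), radius l
eliminate P² terms by subtracting sphere 1 from 2 and 3
plane₁₂: -1.0018x+0.5597y+-0.1835z = -0.0052
det = 1.1047;  x = 0.0064+-0.1980z,  y = 0.0021+-0.0265z
into |P−S₁|² = l²: 1.0399z² + 0.1003z + -0.0185 = 0;  Δ = 0.0870;  z = -0.1901 or 0.0936 → z<0 root = -0.1901
x = 0.0440, y = 0.0072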